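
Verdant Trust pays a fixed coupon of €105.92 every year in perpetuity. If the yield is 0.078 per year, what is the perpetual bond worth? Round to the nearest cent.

Level perpetuity: PV = C / r = €105.92 / 0.078 = €1,357.95

€1357.95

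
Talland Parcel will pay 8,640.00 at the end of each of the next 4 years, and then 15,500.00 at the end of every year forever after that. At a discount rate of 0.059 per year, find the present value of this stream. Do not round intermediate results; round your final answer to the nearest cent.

238886.71

PV of 4-year annuity: 8,640.00 × [1 − (1+0.059)^−4] / 0.059 = 30007.19464
Perpetuity value at year 4: 15,500.00 / 0.059 = 262711.86441
PV of perpetuity: 262711.86441 / (1+0.059)^4 = 208879.51292
Total PV = 30007.19464 + 208879.51292 = 238886.70756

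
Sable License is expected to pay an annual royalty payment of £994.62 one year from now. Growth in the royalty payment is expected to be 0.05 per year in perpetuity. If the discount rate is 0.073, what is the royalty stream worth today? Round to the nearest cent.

£43244.35

Growing perpetuity: P = D₁ / (r − g) = £994.6200 / (0.073 − 0.05) = £43,244.35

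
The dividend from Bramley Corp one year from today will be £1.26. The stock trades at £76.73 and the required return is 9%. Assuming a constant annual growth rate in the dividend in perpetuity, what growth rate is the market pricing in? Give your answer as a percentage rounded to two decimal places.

7.36%

P = D₁/(r−g) ⇒ g = r − D₁/P = 0.09 − £1.26/£76.73 = 0.073579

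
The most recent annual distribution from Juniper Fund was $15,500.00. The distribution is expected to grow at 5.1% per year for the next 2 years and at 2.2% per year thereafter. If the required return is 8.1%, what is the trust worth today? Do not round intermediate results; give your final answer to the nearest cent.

$283517.38

D_1 = 16290.50000
D_2 = 17121.31550
Terminal value at year 2: TV = D_2×(1+g_2)/(r−g_2) = 17497.98444/0.059 = 296576.00747
P_0 = D_1/(1+r)^1 + D_2/(1+r)^2 + TV/(1+r)^2
    = 15069.84274 + 14651.62324 + 253795.91435 = 283517.38033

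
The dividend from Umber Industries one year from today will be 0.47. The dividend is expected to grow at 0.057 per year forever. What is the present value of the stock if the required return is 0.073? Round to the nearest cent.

Growing perpetuity: P = D₁ / (r − g) = 0.4700 / (0.073 − 0.057) = 29.38

29.38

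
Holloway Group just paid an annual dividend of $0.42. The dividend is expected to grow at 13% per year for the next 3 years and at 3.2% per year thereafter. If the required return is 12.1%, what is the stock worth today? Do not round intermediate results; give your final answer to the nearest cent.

D_1 = 0.47460
D_2 = 0.53630
D_3 = 0.60602
Terminal value at year 3: TV = D_3×(1+g_2)/(r−g_2) = 0.62541/0.089 = 7.02707
P_0 = D_1/(1+r)^1 + D_2/(1+r)^2 + D_3/(1+r)^3 + TV/(1+r)^3
    = 0.42337 + 0.42677 + 0.43020 + 4.98836 = 6.26870

$6.27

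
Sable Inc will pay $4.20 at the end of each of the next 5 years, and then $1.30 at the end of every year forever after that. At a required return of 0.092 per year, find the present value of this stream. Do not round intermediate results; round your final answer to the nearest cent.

PV of 5-year annuity: $4.20 × [1 − (1+0.092)^−5] / 0.092 = 16.25211
Perpetuity value at year 5: $1.30 / 0.092 = 14.13043
PV of perpetuity: 14.13043 / (1+0.092)^5 = 9.10002
Total PV = 16.25211 + 9.10002 = 25.35213

$25.35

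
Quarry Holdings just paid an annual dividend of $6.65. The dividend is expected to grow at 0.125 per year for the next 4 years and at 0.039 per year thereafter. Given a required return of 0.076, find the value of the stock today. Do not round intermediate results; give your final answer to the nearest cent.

D_1 = 7.48125
D_2 = 8.41641
D_3 = 9.46846
D_4 = 10.65201
Terminal value at year 4: TV = D_4×(1+g_2)/(r−g_2) = 11.06744/0.037 = 299.12007
P_0 = D_1/(1+r)^1 + D_2/(1+r)^2 + D_3/(1+r)^3 + D_4/(1+r)^4 + TV/(1+r)^4
    = 6.95283 + 7.26946 + 7.60050 + 7.94662 + 223.14979 = 252.91921

$252.92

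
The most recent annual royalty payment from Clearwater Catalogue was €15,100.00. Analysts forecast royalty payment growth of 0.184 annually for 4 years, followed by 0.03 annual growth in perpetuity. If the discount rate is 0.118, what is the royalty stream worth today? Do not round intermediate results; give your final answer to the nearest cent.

€292172.28

D_1 = 17878.40000
D_2 = 21168.02560
D_3 = 25062.94231
D_4 = 29674.52370
Terminal value at year 4: TV = D_4×(1+g_2)/(r−g_2) = 30564.75941/0.088 = 347326.81144
P_0 = D_1/(1+r)^1 + D_2/(1+r)^2 + D_3/(1+r)^3 + D_4/(1+r)^4 + TV/(1+r)^4
    = 15991.41324 + 16935.45016 + 17935.21734 + 18994.00477 + 222316.19215 = 292172.27764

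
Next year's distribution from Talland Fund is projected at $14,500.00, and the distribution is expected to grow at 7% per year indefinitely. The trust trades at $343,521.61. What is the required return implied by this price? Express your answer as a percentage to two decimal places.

P = D₁/(r − g) ⇒ r = D₁/P + g = $14,500.0000/$343,521.61 + 0.07 = 0.042210 + 0.07 = 0.112210

11.22%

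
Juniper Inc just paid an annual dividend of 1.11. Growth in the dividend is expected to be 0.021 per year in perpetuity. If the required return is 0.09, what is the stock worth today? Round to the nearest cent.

16.42

D₁ = D₀ × (1 + g) = 1.11 × 1.021 = 1.1333
Growing perpetuity: P = D₁ / (r − g) = 1.1333 / (0.09 − 0.021) = 16.42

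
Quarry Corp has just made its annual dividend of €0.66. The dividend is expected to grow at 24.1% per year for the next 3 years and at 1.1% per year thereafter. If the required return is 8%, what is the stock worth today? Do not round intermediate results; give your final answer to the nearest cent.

D_1 = 0.81906
D_2 = 1.01645
D_3 = 1.26142
Terminal value at year 3: TV = D_3×(1+g_2)/(r−g_2) = 1.27529/0.069 = 18.48253
P_0 = D_1/(1+r)^1 + D_2/(1+r)^2 + D_3/(1+r)^3 + TV/(1+r)^3
    = 0.75839 + 0.87145 + 1.00135 + 14.67203 = 17.30321

€17.30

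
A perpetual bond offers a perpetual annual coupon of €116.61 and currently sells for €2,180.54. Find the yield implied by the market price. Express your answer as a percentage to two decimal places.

P = C/r ⇒ r = C/P = €116.61/€2,180.54 = 0.053478

5.35%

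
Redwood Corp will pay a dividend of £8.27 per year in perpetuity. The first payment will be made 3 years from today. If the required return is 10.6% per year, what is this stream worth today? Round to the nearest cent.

Value at end of year 2: C / r = £8.27 / 0.106 = £78.0189
Discount to today: PV = £78.0189 / (1 + 0.106)^2 = £78.0189 / 1.223236 = £63.78

£63.78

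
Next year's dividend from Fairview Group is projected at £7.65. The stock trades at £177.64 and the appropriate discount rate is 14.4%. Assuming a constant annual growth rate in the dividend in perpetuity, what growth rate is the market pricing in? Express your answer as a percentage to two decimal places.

P = D₁/(r−g) ⇒ g = r − D₁/P = 0.144 − £7.65/£177.64 = 0.100935

10.09%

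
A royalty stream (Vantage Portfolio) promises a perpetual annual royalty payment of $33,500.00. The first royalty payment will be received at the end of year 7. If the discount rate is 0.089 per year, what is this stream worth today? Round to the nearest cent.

$225677.12

Value at end of year 6: C / r = $33,500.00 / 0.089 = $376,404.4944
Discount to today: PV = $376,404.4944 / (1 + 0.089)^6 = $376,404.4944 / 1.667890 = $225,677.12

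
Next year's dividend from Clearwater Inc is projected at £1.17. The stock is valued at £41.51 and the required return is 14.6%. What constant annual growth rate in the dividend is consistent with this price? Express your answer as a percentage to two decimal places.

11.78%

P = D₁/(r−g) ⇒ g = r − D₁/P = 0.146 − £1.17/£41.51 = 0.117814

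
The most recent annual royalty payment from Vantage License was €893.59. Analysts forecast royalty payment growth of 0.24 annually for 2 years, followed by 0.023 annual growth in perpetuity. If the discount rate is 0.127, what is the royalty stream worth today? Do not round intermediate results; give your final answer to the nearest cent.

€12705.80

D_1 = 1108.05160
D_2 = 1373.98398
Terminal value at year 2: TV = D_2×(1+g_2)/(r−g_2) = 1405.58562/0.104 = 13515.24630
P_0 = D_1/(1+r)^1 + D_2/(1+r)^2 + TV/(1+r)^2
    = 983.18687 + 1081.76727 + 10640.84538 = 12705.79952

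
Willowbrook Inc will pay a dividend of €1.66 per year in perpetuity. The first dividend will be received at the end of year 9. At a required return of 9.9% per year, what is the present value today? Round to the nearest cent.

Value at end of year 8: C / r = €1.66 / 0.099 = €16.7677
Discount to today: PV = €16.7677 / (1 + 0.099)^8 = €16.7677 / 2.128049 = €7.88

€7.88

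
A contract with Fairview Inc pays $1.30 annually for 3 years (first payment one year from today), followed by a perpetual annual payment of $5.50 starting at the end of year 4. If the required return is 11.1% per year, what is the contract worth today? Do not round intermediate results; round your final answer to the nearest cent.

PV of 3-year annuity: $1.30 × [1 − (1+0.111)^−3] / 0.111 = 3.17131
Perpetuity value at year 3: $5.50 / 0.111 = 49.54955
PV of perpetuity: 49.54955 / (1+0.111)^3 = 36.13246
Total PV = 3.17131 + 36.13246 = 39.30377

$39.30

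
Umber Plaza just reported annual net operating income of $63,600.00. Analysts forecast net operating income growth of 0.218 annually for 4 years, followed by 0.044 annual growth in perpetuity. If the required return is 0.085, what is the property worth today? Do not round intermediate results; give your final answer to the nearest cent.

D_1 = 77464.80000
D_2 = 94352.12640
D_3 = 114920.88996
D_4 = 139973.64397
Terminal value at year 4: TV = D_4×(1+g_2)/(r−g_2) = 146132.48430/0.041 = 3564206.93414
P_0 = D_1/(1+r)^1 + D_2/(1+r)^2 + D_3/(1+r)^3 + D_4/(1+r)^4 + TV/(1+r)^4
    = 71396.12903 + 80147.91259 + 89972.49542 + 101001.38196 + 2571840.06749 = 2914357.98650

$2914357.99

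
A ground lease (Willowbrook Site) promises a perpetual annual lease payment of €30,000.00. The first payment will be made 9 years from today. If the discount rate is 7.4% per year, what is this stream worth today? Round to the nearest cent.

Value at end of year 8: C / r = €30,000.00 / 0.074 = €405,405.4054
Discount to today: PV = €405,405.4054 / (1 + 0.074)^8 = €405,405.4054 / 1.770249 = €229,010.44

€229010.44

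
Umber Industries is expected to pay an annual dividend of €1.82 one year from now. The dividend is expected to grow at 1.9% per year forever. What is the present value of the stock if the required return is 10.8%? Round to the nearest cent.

€20.45

Growing perpetuity: P = D₁ / (r − g) = €1.8200 / (0.108 − 0.019) = €20.45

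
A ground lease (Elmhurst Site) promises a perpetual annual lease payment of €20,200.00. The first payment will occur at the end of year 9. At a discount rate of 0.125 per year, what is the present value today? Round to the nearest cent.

Value at end of year 8: C / r = €20,200.00 / 0.125 = €161,600.0000
Discount to today: PV = €161,600.0000 / (1 + 0.125)^8 = €161,600.0000 / 2.565785 = €62,982.69

€62982.69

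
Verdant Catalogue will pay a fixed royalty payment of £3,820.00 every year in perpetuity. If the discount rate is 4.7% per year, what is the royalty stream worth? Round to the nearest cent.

Level perpetuity: PV = C / r = £3,820.00 / 0.047 = £81,276.60

£81276.60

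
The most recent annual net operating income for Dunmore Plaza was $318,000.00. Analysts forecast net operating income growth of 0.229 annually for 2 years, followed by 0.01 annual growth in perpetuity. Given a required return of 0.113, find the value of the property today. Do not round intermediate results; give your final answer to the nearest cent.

$4540993.07

D_1 = 390822.00000
D_2 = 480320.23800
Terminal value at year 2: TV = D_2×(1+g_2)/(r−g_2) = 485123.44038/0.103 = 4709936.31437
P_0 = D_1/(1+r)^1 + D_2/(1+r)^2 + TV/(1+r)^2
    = 351142.85714 + 387739.95636 + 3802110.25168 = 4540993.06519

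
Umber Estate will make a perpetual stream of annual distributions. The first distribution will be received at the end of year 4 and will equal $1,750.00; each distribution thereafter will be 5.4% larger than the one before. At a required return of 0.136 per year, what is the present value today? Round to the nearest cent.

Value at end of year 3: C₁ / (r − g) = $1,750.00 / (0.136 − 0.054) = $21,341.4634
Discount to today: PV = $21,341.4634 / (1 + 0.136)^3 = $21,341.4634 / 1.466003 = $14,557.58

$14557.58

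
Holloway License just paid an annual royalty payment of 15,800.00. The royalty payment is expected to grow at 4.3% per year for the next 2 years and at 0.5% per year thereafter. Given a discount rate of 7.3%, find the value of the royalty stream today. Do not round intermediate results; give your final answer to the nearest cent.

250926.67

D_1 = 16479.40000
D_2 = 17188.01420
Terminal value at year 2: TV = D_2×(1+g_2)/(r−g_2) = 17273.95427/0.068 = 254028.73928
P_0 = D_1/(1+r)^1 + D_2/(1+r)^2 + TV/(1+r)^2
    = 15358.24790 + 14928.84675 + 220639.57329 = 250926.66795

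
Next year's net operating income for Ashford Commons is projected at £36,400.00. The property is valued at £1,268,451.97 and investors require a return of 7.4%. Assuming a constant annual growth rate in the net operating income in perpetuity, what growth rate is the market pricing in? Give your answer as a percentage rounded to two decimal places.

P = D₁/(r−g) ⇒ g = r − D₁/P = 0.074 − £36,400.00/£1,268,451.97 = 0.045304

4.53%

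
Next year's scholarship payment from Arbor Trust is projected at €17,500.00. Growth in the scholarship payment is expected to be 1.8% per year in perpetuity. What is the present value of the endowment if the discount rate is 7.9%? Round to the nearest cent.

€286885.25

Growing perpetuity: P = D₁ / (r − g) = €17,500.0000 / (0.079 − 0.018) = €286,885.25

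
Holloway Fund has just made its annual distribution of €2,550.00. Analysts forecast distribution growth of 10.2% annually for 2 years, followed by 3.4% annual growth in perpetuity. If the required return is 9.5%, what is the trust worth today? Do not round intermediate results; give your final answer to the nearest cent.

€48928.01

D_1 = 2810.10000
D_2 = 3096.73020
Terminal value at year 2: TV = D_2×(1+g_2)/(r−g_2) = 3202.01903/0.061 = 52492.11519
P_0 = D_1/(1+r)^1 + D_2/(1+r)^2 + TV/(1+r)^2
    = 2566.30137 + 2582.70695 + 43778.99977 = 48928.00808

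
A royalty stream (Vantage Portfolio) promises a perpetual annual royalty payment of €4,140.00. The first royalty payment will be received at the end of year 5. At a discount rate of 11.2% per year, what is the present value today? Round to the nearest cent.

€24174.82

Value at end of year 4: C / r = €4,140.00 / 0.112 = €36,964.2857
Discount to today: PV = €36,964.2857 / (1 + 0.112)^4 = €36,964.2857 / 1.529041 = €24,174.82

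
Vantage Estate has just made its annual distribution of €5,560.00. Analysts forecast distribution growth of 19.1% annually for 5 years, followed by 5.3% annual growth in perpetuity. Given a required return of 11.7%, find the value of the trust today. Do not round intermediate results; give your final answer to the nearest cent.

D_1 = 6621.96000
D_2 = 7886.75436
D_3 = 9393.12444
D_4 = 11187.21121
D_5 = 13323.96855
Terminal value at year 5: TV = D_5×(1+g_2)/(r−g_2) = 14030.13889/0.064 = 219220.92009
P_0 = D_1/(1+r)^1 + D_2/(1+r)^2 + D_3/(1+r)^3 + D_4/(1+r)^4 + D_5/(1+r)^5 + TV/(1+r)^5
    = 5928.34378 + 6321.08992 + 6739.85505 + 7186.36291 + 7662.45141 + 126071.27082 = 159909.37388

€159909.37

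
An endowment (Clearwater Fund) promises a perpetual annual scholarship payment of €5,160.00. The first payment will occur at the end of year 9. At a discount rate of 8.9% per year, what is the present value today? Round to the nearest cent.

Value at end of year 8: C / r = €5,160.00 / 0.089 = €57,977.5281
Discount to today: PV = €57,977.5281 / (1 + 0.089)^8 = €57,977.5281 / 1.977985 = €29,311.41

€29311.41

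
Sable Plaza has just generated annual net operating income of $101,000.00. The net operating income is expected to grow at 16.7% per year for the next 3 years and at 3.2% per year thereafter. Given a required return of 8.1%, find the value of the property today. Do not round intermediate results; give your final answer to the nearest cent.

$3030153.77

D_1 = 117867.00000
D_2 = 137550.78900
D_3 = 160521.77076
Terminal value at year 3: TV = D_3×(1+g_2)/(r−g_2) = 165658.46743/0.049 = 3380785.04954
P_0 = D_1/(1+r)^1 + D_2/(1+r)^2 + D_3/(1+r)^3 + TV/(1+r)^3
    = 109035.15264 + 117709.54961 + 127074.04662 + 2676335.02263 = 3030153.77149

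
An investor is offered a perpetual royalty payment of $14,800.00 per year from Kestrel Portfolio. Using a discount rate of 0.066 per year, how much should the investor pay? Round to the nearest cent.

Level perpetuity: PV = C / r = $14,800.00 / 0.066 = $224,242.42

$224242.42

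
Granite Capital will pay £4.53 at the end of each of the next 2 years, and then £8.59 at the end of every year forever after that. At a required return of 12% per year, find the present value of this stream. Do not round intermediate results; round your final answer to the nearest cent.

PV of 2-year annuity: £4.53 × [1 − (1+0.12)^−2] / 0.12 = 7.65593
Perpetuity value at year 2: £8.59 / 0.12 = 71.58333
PV of perpetuity: 71.58333 / (1+0.12)^2 = 57.06580
Total PV = 7.65593 + 57.06580 = 64.72173

£64.72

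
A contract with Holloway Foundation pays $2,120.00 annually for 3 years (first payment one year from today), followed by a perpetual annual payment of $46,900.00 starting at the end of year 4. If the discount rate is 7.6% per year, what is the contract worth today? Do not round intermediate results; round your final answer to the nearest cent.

PV of 3-year annuity: $2,120.00 × [1 − (1+0.076)^−3] / 0.076 = 5503.11997
Perpetuity value at year 3: $46,900.00 / 0.076 = 617105.26316
PV of perpetuity: 617105.26316 / (1+0.076)^3 = 495361.71294
Total PV = 5503.11997 + 495361.71294 = 500864.83291

$500864.83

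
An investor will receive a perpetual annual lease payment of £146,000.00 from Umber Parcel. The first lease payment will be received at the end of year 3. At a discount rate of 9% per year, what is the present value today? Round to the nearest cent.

Value at end of year 2: C / r = £146,000.00 / 0.09 = £1,622,222.2222
Discount to today: PV = £1,622,222.2222 / (1 + 0.09)^2 = £1,622,222.2222 / 1.188100 = £1,365,391.99

£1365391.99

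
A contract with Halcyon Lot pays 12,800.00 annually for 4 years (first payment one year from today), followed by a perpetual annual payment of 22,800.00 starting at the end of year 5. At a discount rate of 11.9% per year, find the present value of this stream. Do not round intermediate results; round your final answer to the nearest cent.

PV of 4-year annuity: 12,800.00 × [1 − (1+0.119)^−4] / 0.119 = 38960.09560
Perpetuity value at year 4: 22,800.00 / 0.119 = 191596.63866
PV of perpetuity: 191596.63866 / (1+0.119)^4 = 122198.96836
Total PV = 38960.09560 + 122198.96836 = 161159.06397

161159.06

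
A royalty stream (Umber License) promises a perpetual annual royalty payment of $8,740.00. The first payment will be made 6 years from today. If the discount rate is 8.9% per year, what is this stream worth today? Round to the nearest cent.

$64118.30

Value at end of year 5: C / r = $8,740.00 / 0.089 = $98,202.2472
Discount to today: PV = $98,202.2472 / (1 + 0.089)^5 = $98,202.2472 / 1.531579 = $64,118.30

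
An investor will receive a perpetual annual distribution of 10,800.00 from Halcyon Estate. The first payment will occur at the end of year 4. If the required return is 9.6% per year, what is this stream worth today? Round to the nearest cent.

Value at end of year 3: C / r = 10,800.00 / 0.096 = 112,500.0000
Discount to today: PV = 112,500.0000 / (1 + 0.096)^3 = 112,500.0000 / 1.316533 = 85,451.73

85451.73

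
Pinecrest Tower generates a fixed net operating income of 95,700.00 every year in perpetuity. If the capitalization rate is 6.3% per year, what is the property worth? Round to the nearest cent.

1519047.62

Level perpetuity: PV = C / r = 95,700.00 / 0.063 = 1,519,047.62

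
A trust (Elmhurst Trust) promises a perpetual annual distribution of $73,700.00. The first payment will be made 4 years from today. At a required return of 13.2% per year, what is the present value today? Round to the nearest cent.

Value at end of year 3: C / r = $73,700.00 / 0.132 = $558,333.3333
Discount to today: PV = $558,333.3333 / (1 + 0.132)^3 = $558,333.3333 / 1.450572 = $384,905.64

$384905.64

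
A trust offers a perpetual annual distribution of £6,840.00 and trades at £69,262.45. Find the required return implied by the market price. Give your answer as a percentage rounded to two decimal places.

P = C/r ⇒ r = C/P = £6,840.00/£69,262.45 = 0.098755

9.88%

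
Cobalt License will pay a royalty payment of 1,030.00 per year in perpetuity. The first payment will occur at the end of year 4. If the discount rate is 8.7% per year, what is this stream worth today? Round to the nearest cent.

Value at end of year 3: C / r = 1,030.00 / 0.087 = 11,839.0805
Discount to today: PV = 11,839.0805 / (1 + 0.087)^3 = 11,839.0805 / 1.284366 = 9,217.84

9217.84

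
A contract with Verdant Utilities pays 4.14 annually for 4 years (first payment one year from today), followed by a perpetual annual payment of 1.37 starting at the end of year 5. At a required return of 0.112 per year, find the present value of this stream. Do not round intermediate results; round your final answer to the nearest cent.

20.79

PV of 4-year annuity: 4.14 × [1 − (1+0.112)^−4] / 0.112 = 12.78947
Perpetuity value at year 4: 1.37 / 0.112 = 12.23214
PV of perpetuity: 12.23214 / (1+0.112)^4 = 7.99988
Total PV = 12.78947 + 7.99988 = 20.78935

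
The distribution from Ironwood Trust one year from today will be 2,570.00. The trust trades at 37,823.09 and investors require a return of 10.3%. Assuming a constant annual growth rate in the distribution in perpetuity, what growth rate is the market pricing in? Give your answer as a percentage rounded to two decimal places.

3.51%

P = D₁/(r−g) ⇒ g = r − D₁/P = 0.103 − 2,570.00/37,823.09 = 0.035052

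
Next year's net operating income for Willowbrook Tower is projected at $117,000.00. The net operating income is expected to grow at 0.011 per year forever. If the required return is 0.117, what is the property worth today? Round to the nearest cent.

Growing perpetuity: P = D₁ / (r − g) = $117,000.0000 / (0.117 − 0.011) = $1,103,773.58

$1103773.58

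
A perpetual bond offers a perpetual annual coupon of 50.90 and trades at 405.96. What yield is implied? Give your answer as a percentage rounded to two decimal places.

P = C/r ⇒ r = C/P = 50.90/405.96 = 0.125382

12.54%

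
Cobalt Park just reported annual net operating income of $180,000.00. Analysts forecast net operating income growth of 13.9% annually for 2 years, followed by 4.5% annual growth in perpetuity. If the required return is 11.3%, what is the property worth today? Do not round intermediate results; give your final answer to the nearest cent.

$3269636.12

D_1 = 205020.00000
D_2 = 233517.78000
Terminal value at year 2: TV = D_2×(1+g_2)/(r−g_2) = 244026.08010/0.068 = 3588618.82500
P_0 = D_1/(1+r)^1 + D_2/(1+r)^2 + TV/(1+r)^2
    = 184204.85175 + 188507.93005 + 2896923.33680 = 3269636.11860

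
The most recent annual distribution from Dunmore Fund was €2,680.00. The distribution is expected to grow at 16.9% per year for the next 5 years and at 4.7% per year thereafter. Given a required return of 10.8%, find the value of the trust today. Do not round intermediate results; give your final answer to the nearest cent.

€75917.23

D_1 = 3132.92000
D_2 = 3662.38348
D_3 = 4281.32629
D_4 = 5004.87043
D_5 = 5850.69353
Terminal value at year 5: TV = D_5×(1+g_2)/(r−g_2) = 6125.67613/0.061 = 100420.92016
P_0 = D_1/(1+r)^1 + D_2/(1+r)^2 + D_3/(1+r)^3 + D_4/(1+r)^4 + D_5/(1+r)^5 + TV/(1+r)^5
    = 2827.54513 + 2983.21322 + 3147.45150 + 3320.73177 + 3503.55184 + 60134.73404 = 75917.22750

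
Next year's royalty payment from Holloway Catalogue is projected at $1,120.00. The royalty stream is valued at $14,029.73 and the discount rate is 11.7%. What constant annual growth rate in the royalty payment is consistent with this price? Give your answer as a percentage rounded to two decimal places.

P = D₁/(r−g) ⇒ g = r − D₁/P = 0.117 − $1,120.00/$14,029.73 = 0.037170

3.72%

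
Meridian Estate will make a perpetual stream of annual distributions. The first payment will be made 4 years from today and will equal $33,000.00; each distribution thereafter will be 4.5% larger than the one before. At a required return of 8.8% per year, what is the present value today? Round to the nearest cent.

Value at end of year 3: C₁ / (r − g) = $33,000.00 / (0.088 − 0.045) = $767,441.8605
Discount to today: PV = $767,441.8605 / (1 + 0.088)^3 = $767,441.8605 / 1.287913 = $595,879.99

$595879.99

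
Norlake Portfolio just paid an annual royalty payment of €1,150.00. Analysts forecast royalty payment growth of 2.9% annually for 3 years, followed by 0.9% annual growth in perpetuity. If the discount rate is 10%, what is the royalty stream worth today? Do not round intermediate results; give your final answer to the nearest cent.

D_1 = 1183.35000
D_2 = 1217.66715
D_3 = 1252.97950
Terminal value at year 3: TV = D_3×(1+g_2)/(r−g_2) = 1264.25631/0.091 = 13892.92651
P_0 = D_1/(1+r)^1 + D_2/(1+r)^2 + D_3/(1+r)^3 + TV/(1+r)^3
    = 1075.77273 + 1006.33649 + 941.38204 + 10437.96132 = 13461.45257

€13461.45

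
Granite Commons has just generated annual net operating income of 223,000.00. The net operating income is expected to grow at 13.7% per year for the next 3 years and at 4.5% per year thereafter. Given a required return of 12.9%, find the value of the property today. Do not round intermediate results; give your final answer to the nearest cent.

D_1 = 253551.00000
D_2 = 288287.48700
D_3 = 327782.87272
Terminal value at year 3: TV = D_3×(1+g_2)/(r−g_2) = 342533.10199/0.084 = 4077775.02371
P_0 = D_1/(1+r)^1 + D_2/(1+r)^2 + D_3/(1+r)^3 + TV/(1+r)^3
    = 224580.15943 + 226171.51574 + 227774.14827 + 2833618.86841 = 3512144.69186

3512144.69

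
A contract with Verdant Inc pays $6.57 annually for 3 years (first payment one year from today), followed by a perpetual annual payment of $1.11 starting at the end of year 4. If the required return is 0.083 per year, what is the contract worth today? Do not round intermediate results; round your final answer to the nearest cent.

$27.37

PV of 3-year annuity: $6.57 × [1 − (1+0.083)^−3] / 0.083 = 16.84029
Perpetuity value at year 3: $1.11 / 0.083 = 13.37349
PV of perpetuity: 13.37349 / (1+0.083)^3 = 10.52833
Total PV = 16.84029 + 10.52833 = 27.36862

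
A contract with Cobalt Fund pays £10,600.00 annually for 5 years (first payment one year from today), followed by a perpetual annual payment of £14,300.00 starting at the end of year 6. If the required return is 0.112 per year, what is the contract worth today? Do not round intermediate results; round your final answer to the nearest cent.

£114072.27

PV of 5-year annuity: £10,600.00 × [1 − (1+0.112)^−5] / 0.112 = 38980.20357
Perpetuity value at year 5: £14,300.00 / 0.112 = 127678.57143
PV of perpetuity: 127678.57143 / (1+0.112)^5 = 75092.07039
Total PV = 38980.20357 + 75092.07039 = 114072.27396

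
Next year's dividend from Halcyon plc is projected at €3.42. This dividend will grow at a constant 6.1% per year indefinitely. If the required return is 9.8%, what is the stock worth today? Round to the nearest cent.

€92.43

Growing perpetuity: P = D₁ / (r − g) = €3.4200 / (0.098 − 0.061) = €92.43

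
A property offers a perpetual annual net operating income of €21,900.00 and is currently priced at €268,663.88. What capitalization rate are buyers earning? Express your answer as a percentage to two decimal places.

P = C/r ⇒ r = C/P = €21,900.00/€268,663.88 = 0.081514

8.15%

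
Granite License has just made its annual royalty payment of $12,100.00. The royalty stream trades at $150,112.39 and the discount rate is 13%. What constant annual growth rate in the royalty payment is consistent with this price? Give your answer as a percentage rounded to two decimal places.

4.57%

P = D₀(1+g)/(r−g) ⇒ P(r−g) = D₀(1+g) ⇒ g(P+D₀) = P·r − D₀
g = (P·r − D₀)/(P + D₀) = ($150,112.39×0.13 − $12,100.00) / ($150,112.39 + $12,100.00) = 0.045709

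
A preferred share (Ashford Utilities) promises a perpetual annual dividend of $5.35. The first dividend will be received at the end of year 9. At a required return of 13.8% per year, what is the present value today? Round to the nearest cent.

Value at end of year 8: C / r = $5.35 / 0.138 = $38.7681
Discount to today: PV = $38.7681 / (1 + 0.138)^8 = $38.7681 / 2.812795 = $13.78

$13.78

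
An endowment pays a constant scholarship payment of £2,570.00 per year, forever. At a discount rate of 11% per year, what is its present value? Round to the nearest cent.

£23363.64

Level perpetuity: PV = C / r = £2,570.00 / 0.11 = £23,363.64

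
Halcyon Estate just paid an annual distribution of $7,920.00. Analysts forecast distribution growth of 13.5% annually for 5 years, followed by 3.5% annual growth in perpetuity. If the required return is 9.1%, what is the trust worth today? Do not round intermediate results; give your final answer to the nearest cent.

D_1 = 8989.20000
D_2 = 10202.74200
D_3 = 11580.11217
D_4 = 13143.42731
D_5 = 14917.79000
Terminal value at year 5: TV = D_5×(1+g_2)/(r−g_2) = 15439.91265/0.056 = 275712.72590
P_0 = D_1/(1+r)^1 + D_2/(1+r)^2 + D_3/(1+r)^3 + D_4/(1+r)^4 + D_5/(1+r)^5 + TV/(1+r)^5
    = 8239.41338 + 8571.70870 + 8917.40547 + 9277.04419 + 9651.18713 + 178374.61924 = 223031.37811

$223031.38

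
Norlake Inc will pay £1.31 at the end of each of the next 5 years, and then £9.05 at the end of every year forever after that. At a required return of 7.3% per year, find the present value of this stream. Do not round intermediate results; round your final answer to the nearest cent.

PV of 5-year annuity: £1.31 × [1 − (1+0.073)^−5] / 0.073 = 5.32839
Perpetuity value at year 5: £9.05 / 0.073 = 123.97260
PV of perpetuity: 123.97260 / (1+0.073)^5 = 87.16198
Total PV = 5.32839 + 87.16198 = 92.49037

£92.49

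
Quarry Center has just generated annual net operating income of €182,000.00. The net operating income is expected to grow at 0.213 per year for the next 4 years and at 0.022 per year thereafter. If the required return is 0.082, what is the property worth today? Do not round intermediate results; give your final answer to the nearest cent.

D_1 = 220766.00000
D_2 = 267789.15800
D_3 = 324828.24865
D_4 = 394016.66562
Terminal value at year 4: TV = D_4×(1+g_2)/(r−g_2) = 402685.03226/0.06 = 6711417.20435
P_0 = D_1/(1+r)^1 + D_2/(1+r)^2 + D_3/(1+r)^3 + D_4/(1+r)^4 + TV/(1+r)^4
    = 204035.12015 + 228738.07832 + 256431.87523 + 287478.61798 + 4896719.12625 = 5873402.81793

€5873402.82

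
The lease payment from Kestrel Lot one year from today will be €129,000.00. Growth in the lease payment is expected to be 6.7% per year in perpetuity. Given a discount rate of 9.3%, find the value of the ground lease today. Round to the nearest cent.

€4961538.46

Growing perpetuity: P = D₁ / (r − g) = €129,000.0000 / (0.093 − 0.067) = €4,961,538.46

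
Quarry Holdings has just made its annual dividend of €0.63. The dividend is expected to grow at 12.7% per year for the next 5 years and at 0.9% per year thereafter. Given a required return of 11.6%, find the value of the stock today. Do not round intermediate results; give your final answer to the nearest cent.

D_1 = 0.71001
D_2 = 0.80018
D_3 = 0.90180
D_4 = 1.01633
D_5 = 1.14541
Terminal value at year 5: TV = D_5×(1+g_2)/(r−g_2) = 1.15572/0.107 = 10.80109
P_0 = D_1/(1+r)^1 + D_2/(1+r)^2 + D_3/(1+r)^3 + D_4/(1+r)^4 + D_5/(1+r)^5 + TV/(1+r)^5
    = 0.63621 + 0.64248 + 0.64881 + 0.65521 + 0.66167 + 6.23945 = 9.48383

€9.48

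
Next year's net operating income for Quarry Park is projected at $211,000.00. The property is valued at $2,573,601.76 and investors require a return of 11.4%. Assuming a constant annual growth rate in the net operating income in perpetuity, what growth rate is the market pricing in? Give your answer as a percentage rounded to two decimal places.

3.20%

P = D₁/(r−g) ⇒ g = r − D₁/P = 0.114 − $211,000.00/$2,573,601.76 = 0.032014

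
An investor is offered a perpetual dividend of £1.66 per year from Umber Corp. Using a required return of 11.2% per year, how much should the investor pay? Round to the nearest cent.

£14.82

Level perpetuity: PV = C / r = £1.66 / 0.112 = £14.82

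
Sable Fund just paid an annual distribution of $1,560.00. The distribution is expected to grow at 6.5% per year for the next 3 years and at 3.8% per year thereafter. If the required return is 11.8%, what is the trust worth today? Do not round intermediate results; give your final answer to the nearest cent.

D_1 = 1661.40000
D_2 = 1769.39100
D_3 = 1884.40142
Terminal value at year 3: TV = D_3×(1+g_2)/(r−g_2) = 1956.00867/0.08 = 24450.10836
P_0 = D_1/(1+r)^1 + D_2/(1+r)^2 + D_3/(1+r)^3 + TV/(1+r)^3
    = 1486.04651 + 1415.59887 + 1348.49087 + 17496.66906 = 21746.80532

$21746.81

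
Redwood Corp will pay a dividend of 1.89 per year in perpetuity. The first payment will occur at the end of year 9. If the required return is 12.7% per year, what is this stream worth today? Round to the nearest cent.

Value at end of year 8: C / r = 1.89 / 0.127 = 14.8819
Discount to today: PV = 14.8819 / (1 + 0.127)^8 = 14.8819 / 2.602504 = 5.72

5.72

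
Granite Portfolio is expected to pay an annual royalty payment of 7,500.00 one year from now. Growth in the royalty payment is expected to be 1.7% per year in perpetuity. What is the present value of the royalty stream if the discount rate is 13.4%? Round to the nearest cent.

Growing perpetuity: P = D₁ / (r − g) = 7,500.0000 / (0.134 − 0.017) = 64,102.56

64102.56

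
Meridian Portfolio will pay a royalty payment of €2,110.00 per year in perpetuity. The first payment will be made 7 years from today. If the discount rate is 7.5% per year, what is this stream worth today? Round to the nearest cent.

€18229.32

Value at end of year 6: C / r = €2,110.00 / 0.075 = €28,133.3333
Discount to today: PV = €28,133.3333 / (1 + 0.075)^6 = €28,133.3333 / 1.543302 = €18,229.32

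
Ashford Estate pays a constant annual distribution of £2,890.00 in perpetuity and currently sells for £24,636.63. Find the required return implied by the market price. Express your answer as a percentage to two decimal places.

11.73%

P = C/r ⇒ r = C/P = £2,890.00/£24,636.63 = 0.117305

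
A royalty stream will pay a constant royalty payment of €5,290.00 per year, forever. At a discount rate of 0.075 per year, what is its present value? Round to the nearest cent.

€70533.33

Level perpetuity: PV = C / r = €5,290.00 / 0.075 = €70,533.33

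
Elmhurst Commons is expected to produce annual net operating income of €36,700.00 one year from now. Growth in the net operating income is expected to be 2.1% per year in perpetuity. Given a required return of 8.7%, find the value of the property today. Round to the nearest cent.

€556060.61

Growing perpetuity: P = D₁ / (r − g) = €36,700.0000 / (0.087 − 0.021) = €556,060.61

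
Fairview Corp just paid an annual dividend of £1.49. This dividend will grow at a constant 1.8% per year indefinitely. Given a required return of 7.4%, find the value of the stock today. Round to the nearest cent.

£27.09

D₁ = D₀ × (1 + g) = £1.49 × 1.018 = £1.5168
Growing perpetuity: P = D₁ / (r − g) = £1.5168 / (0.074 − 0.018) = £27.09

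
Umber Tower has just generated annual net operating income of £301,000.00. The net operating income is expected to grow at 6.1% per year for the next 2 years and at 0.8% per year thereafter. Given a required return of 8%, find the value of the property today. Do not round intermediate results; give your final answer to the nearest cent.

D_1 = 319361.00000
D_2 = 338842.02100
Terminal value at year 2: TV = D_2×(1+g_2)/(r−g_2) = 341552.75717/0.072 = 4743788.29400
P_0 = D_1/(1+r)^1 + D_2/(1+r)^2 + TV/(1+r)^2
    = 295704.62963 + 290502.41855 + 4067033.85974 = 4653240.90792

£4653240.91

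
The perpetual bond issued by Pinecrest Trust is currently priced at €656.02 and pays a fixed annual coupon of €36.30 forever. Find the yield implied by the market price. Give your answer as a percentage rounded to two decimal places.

5.53%

P = C/r ⇒ r = C/P = €36.30/€656.02 = 0.055334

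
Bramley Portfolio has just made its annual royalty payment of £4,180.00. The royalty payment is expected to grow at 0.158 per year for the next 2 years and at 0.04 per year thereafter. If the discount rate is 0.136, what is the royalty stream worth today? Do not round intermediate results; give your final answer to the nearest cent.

£55658.67

D_1 = 4840.44000
D_2 = 5605.22952
Terminal value at year 2: TV = D_2×(1+g_2)/(r−g_2) = 5829.43870/0.096 = 60723.31980
P_0 = D_1/(1+r)^1 + D_2/(1+r)^2 + TV/(1+r)^2
    = 4260.95070 + 4343.46912 + 47054.24875 = 55658.66857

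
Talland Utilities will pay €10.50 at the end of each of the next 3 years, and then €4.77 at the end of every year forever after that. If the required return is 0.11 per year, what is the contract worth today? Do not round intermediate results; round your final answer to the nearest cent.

PV of 3-year annuity: €10.50 × [1 − (1+0.11)^−3] / 0.11 = 25.65900
Perpetuity value at year 3: €4.77 / 0.11 = 43.36364
PV of perpetuity: 43.36364 / (1+0.11)^3 = 31.70712
Total PV = 25.65900 + 31.70712 = 57.36612

€57.37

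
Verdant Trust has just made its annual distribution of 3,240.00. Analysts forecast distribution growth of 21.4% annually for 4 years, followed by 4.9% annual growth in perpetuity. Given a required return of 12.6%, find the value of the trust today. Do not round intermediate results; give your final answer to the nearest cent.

75339.73

D_1 = 3933.36000
D_2 = 4775.09904
D_3 = 5796.97023
D_4 = 7037.52186
Terminal value at year 4: TV = D_4×(1+g_2)/(r−g_2) = 7382.36044/0.077 = 95874.81086
P_0 = D_1/(1+r)^1 + D_2/(1+r)^2 + D_3/(1+r)^3 + D_4/(1+r)^4 + TV/(1+r)^4
    = 3493.21492 + 3766.21928 + 4060.55969 + 4377.90361 + 59641.82967 = 75339.72717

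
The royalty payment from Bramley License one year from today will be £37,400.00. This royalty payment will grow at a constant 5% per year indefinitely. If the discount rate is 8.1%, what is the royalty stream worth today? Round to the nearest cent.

£1206451.61

Growing perpetuity: P = D₁ / (r − g) = £37,400.0000 / (0.081 − 0.05) = £1,206,451.61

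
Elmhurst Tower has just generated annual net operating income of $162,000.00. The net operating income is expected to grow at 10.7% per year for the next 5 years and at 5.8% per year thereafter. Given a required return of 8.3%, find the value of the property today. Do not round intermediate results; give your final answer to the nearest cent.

$8515381.22

D_1 = 179334.00000
D_2 = 198522.73800
D_3 = 219764.67097
D_4 = 243279.49076
D_5 = 269310.39627
Terminal value at year 5: TV = D_5×(1+g_2)/(r−g_2) = 284930.39925/0.025 = 11397215.97017
P_0 = D_1/(1+r)^1 + D_2/(1+r)^2 + D_3/(1+r)^3 + D_4/(1+r)^4 + D_5/(1+r)^5 + TV/(1+r)^5
    = 165590.02770 + 169259.61280 + 173010.51835 + 176844.54646 + 180763.53918 + 7649912.97792 = 8515381.22241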